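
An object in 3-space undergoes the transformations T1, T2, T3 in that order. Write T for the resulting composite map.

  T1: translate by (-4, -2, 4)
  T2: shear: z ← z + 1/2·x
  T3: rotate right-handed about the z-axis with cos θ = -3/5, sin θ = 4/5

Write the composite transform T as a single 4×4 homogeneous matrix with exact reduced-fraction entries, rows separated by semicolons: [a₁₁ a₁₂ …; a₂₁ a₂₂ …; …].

T = [-3/5 -4/5 0 4; 4/5 -3/5 0 -2; 1/2 0 1 2; 0 0 0 1]

T1 = [1 0 0 -4; 0 1 0 -2; 0 0 1 4; 0 0 0 1]
T2·T1 = [1 0 0 -4; 0 1 0 -2; 1/2 0 1 2; 0 0 0 1]
T3·…·T1 = [-3/5 -4/5 0 4; 4/5 -3/5 0 -2; 1/2 0 1 2; 0 0 0 1]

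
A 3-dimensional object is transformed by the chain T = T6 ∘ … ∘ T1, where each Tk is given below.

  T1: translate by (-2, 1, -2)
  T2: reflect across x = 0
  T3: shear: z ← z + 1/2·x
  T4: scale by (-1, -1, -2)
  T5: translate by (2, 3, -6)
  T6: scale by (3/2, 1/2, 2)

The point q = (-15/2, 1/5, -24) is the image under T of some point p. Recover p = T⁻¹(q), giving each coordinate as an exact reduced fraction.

p = (-5, 8/5, 3/2)

T1 = [1 0 0 -2; 0 1 0 1; 0 0 1 -2; 0 0 0 1]
T2·T1 = [-1 0 0 2; 0 1 0 1; 0 0 1 -2; 0 0 0 1]
T3·…·T1 = [-1 0 0 2; 0 1 0 1; -1/2 0 1 -1; 0 0 0 1]
T4·…·T1 = [1 0 0 -2; 0 -1 0 -1; 1 0 -2 2; 0 0 0 1]
T5·…·T1 = [1 0 0 0; 0 -1 0 2; 1 0 -2 -4; 0 0 0 1]
T6·…·T1 = [3/2 0 0 0; 0 -1/2 0 1; 2 0 -4 -8; 0 0 0 1]
det M = 3; M⁻¹ = [2/3 0 0 0; 0 -2 0 2; 1/3 0 -1/4 -2; 0 0 0 1]
M⁻¹ · (-15/2, 1/5, -24)ᵀ = (-5, 8/5, 3/2)ᵀ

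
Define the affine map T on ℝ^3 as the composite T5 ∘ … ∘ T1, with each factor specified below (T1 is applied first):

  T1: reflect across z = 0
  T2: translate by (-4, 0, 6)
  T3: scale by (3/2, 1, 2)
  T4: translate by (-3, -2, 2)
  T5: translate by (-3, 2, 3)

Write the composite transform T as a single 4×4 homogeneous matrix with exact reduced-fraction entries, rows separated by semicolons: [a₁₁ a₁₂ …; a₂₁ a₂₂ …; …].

T = [3/2 0 0 -12; 0 1 0 0; 0 0 -2 17; 0 0 0 1]

T1 = [1 0 0 0; 0 1 0 0; 0 0 -1 0; 0 0 0 1]
T2·T1 = [1 0 0 -4; 0 1 0 0; 0 0 -1 6; 0 0 0 1]
T3·…·T1 = [3/2 0 0 -6; 0 1 0 0; 0 0 -2 12; 0 0 0 1]
T4·…·T1 = [3/2 0 0 -9; 0 1 0 -2; 0 0 -2 14; 0 0 0 1]
T5·…·T1 = [3/2 0 0 -12; 0 1 0 0; 0 0 -2 17; 0 0 0 1]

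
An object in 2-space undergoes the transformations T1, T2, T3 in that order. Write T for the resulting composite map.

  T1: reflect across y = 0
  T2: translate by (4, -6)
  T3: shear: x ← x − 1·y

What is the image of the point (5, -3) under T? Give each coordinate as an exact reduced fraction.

T(p) = (12, -3)

T1 reflect across y = 0: (5, -3) → (5, 3)
T2 translate by (4, -6): (5, 3) → (9, -3)
T3 shear: x ← x − 1·y: (9, -3) → (12, -3)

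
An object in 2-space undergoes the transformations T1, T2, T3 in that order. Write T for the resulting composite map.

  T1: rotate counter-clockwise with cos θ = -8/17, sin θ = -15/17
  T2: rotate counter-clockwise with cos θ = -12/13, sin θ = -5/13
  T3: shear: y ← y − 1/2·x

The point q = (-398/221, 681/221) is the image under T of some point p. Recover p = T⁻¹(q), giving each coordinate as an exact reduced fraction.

T1 = [-8/17 15/17 0; -15/17 -8/17 0; 0 0 1]
T2·T1 = [21/221 -220/221 0; 220/221 21/221 0; 0 0 1]
T3·…·T1 = [21/221 -220/221 0; 419/442 131/221 0; 0 0 1]
det M = 1; M⁻¹ = [131/221 220/221 0; -419/442 21/221 0; 0 0 1]
M⁻¹ · (-398/221, 681/221)ᵀ = (2, 2)ᵀ

p = (2, 2)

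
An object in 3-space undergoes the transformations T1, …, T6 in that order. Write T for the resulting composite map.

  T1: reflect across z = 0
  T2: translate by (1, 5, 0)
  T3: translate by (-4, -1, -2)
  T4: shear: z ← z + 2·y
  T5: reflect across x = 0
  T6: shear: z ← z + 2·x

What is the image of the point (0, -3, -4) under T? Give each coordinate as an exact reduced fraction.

T1 reflect across z = 0: (0, -3, -4) → (0, -3, 4)
T2 translate by (1, 5, 0): (0, -3, 4) → (1, 2, 4)
T3 translate by (-4, -1, -2): (1, 2, 4) → (-3, 1, 2)
T4 shear: z ← z + 2·y: (-3, 1, 2) → (-3, 1, 4)
T5 reflect across x = 0: (-3, 1, 4) → (3, 1, 4)
T6 shear: z ← z + 2·x: (3, 1, 4) → (3, 1, 10)

T(p) = (3, 1, 10)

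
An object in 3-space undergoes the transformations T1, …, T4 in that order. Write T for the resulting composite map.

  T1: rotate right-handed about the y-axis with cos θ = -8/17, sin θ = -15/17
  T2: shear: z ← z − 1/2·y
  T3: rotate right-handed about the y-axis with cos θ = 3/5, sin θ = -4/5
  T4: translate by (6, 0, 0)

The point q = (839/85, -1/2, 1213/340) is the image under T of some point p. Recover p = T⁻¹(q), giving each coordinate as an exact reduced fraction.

p = (-7/2, -1/2, -4)

T1 = [-8/17 0 -15/17 0; 0 1 0 0; 15/17 0 -8/17 0; 0 0 0 1]
T2·T1 = [-8/17 0 -15/17 0; 0 1 0 0; 15/17 -1/2 -8/17 0; 0 0 0 1]
T3·…·T1 = [-84/85 2/5 -13/85 0; 0 1 0 0; 13/85 -3/10 -84/85 0; 0 0 0 1]
T4·…·T1 = [-84/85 2/5 -13/85 6; 0 1 0 0; 13/85 -3/10 -84/85 0; 0 0 0 1]
det M = 1; M⁻¹ = [-84/85 15/34 13/85 504/85; 0 1 0 0; -13/85 -4/17 -84/85 78/85; 0 0 0 1]
M⁻¹ · (839/85, -1/2, 1213/340)ᵀ = (-7/2, -1/2, -4)ᵀ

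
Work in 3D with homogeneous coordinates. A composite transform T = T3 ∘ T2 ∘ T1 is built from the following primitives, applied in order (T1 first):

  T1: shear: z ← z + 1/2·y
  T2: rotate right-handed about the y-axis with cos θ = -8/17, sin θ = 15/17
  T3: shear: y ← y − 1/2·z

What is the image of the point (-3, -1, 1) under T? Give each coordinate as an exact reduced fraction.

T1 shear: z ← z + 1/2·y: (-3, -1, 1) → (-3, -1, 1/2)
T2 rotate right-handed about the y-axis with cos θ = -8/17, sin θ = 15/17: (-3, -1, 1/2) → (63/34, -1, 41/17)
T3 shear: y ← y − 1/2·z: (63/34, -1, 41/17) → (63/34, -75/34, 41/17)

T(p) = (63/34, -75/34, 41/17)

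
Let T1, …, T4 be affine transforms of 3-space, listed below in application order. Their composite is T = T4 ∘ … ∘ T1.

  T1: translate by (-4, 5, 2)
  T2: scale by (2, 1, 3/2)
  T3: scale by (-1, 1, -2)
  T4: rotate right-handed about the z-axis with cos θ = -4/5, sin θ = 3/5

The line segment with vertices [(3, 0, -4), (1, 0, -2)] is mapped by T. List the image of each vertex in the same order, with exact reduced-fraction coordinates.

T1 translate by (-4, 5, 2): (3, 0, -4) → (-1, 5, -2); (1, 0, -2) → (-3, 5, 0)
T2 scale by (2, 1, 3/2): (-1, 5, -2) → (-2, 5, -3); (-3, 5, 0) → (-6, 5, 0)
T3 scale by (-1, 1, -2): (-2, 5, -3) → (2, 5, 6); (-6, 5, 0) → (6, 5, 0)
T4 rotate right-handed about the z-axis with cos θ = -4/5, sin θ = 3/5: (2, 5, 6) → (-23/5, -14/5, 6); (6, 5, 0) → (-39/5, -2/5, 0)

image vertices: (-23/5, -14/5, 6), (-39/5, -2/5, 0)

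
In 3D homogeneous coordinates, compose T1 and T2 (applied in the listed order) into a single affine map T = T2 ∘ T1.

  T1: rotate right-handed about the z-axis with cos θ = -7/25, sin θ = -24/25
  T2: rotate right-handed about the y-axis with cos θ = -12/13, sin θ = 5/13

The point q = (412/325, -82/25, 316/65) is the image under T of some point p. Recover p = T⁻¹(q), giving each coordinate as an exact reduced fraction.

p = (4, -2, -4)

T1 = [-7/25 24/25 0 0; -24/25 -7/25 0 0; 0 0 1 0; 0 0 0 1]
T2·T1 = [84/325 -288/325 5/13 0; -24/25 -7/25 0 0; 7/65 -24/65 -12/13 0; 0 0 0 1]
det M = 1; M⁻¹ = [84/325 -24/25 7/65 0; -288/325 -7/25 -24/65 0; 5/13 0 -12/13 0; 0 0 0 1]
M⁻¹ · (412/325, -82/25, 316/65)ᵀ = (4, -2, -4)ᵀ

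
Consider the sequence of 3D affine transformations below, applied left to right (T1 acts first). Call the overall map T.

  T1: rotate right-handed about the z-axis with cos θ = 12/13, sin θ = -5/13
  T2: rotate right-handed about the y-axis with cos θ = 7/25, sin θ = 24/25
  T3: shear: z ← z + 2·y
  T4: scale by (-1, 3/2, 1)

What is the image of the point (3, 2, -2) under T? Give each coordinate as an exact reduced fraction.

T1 rotate right-handed about the z-axis with cos θ = 12/13, sin θ = -5/13: (3, 2, -2) → (46/13, 9/13, -2)
T2 rotate right-handed about the y-axis with cos θ = 7/25, sin θ = 24/25: (46/13, 9/13, -2) → (-302/325, 9/13, -1286/325)
T3 shear: z ← z + 2·y: (-302/325, 9/13, -1286/325) → (-302/325, 9/13, -836/325)
T4 scale by (-1, 3/2, 1): (-302/325, 9/13, -836/325) → (302/325, 27/26, -836/325)

T(p) = (302/325, 27/26, -836/325)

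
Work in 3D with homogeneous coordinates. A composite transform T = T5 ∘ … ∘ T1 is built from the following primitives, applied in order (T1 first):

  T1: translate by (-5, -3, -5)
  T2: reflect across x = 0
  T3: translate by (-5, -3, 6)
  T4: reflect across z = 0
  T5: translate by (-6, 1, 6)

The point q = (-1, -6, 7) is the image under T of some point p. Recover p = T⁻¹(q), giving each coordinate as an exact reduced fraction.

p = (-5, -1, -2)

T1 = [1 0 0 -5; 0 1 0 -3; 0 0 1 -5; 0 0 0 1]
T2·T1 = [-1 0 0 5; 0 1 0 -3; 0 0 1 -5; 0 0 0 1]
T3·…·T1 = [-1 0 0 0; 0 1 0 -6; 0 0 1 1; 0 0 0 1]
T4·…·T1 = [-1 0 0 0; 0 1 0 -6; 0 0 -1 -1; 0 0 0 1]
T5·…·T1 = [-1 0 0 -6; 0 1 0 -5; 0 0 -1 5; 0 0 0 1]
det M = 1; M⁻¹ = [-1 0 0 -6; 0 1 0 5; 0 0 -1 5; 0 0 0 1]
M⁻¹ · (-1, -6, 7)ᵀ = (-5, -1, -2)ᵀ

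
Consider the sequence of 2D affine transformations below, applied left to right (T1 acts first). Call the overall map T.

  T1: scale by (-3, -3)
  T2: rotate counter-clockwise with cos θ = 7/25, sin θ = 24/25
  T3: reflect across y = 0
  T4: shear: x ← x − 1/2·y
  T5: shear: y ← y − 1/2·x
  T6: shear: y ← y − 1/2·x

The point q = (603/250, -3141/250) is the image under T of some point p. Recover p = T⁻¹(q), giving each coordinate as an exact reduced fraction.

p = (-3, -9/5)

T1 = [-3 0 0; 0 -3 0; 0 0 1]
T2·T1 = [-21/25 72/25 0; -72/25 -21/25 0; 0 0 1]
T3·…·T1 = [-21/25 72/25 0; 72/25 21/25 0; 0 0 1]
T4·…·T1 = [-57/25 123/50 0; 72/25 21/25 0; 0 0 1]
T5·…·T1 = [-57/25 123/50 0; 201/50 -39/100 0; 0 0 1]
T6·…·T1 = [-57/25 123/50 0; 129/25 -81/50 0; 0 0 1]
det M = -9; M⁻¹ = [9/50 41/150 0; 43/75 19/75 0; 0 0 1]
M⁻¹ · (603/250, -3141/250)ᵀ = (-3, -9/5)ᵀ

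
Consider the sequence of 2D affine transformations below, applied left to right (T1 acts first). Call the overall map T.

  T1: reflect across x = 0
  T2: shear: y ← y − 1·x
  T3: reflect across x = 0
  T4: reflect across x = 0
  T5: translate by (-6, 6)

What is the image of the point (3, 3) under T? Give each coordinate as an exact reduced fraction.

T(p) = (-9, 12)

T1 reflect across x = 0: (3, 3) → (-3, 3)
T2 shear: y ← y − 1·x: (-3, 3) → (-3, 6)
T3 reflect across x = 0: (-3, 6) → (3, 6)
T4 reflect across x = 0: (3, 6) → (-3, 6)
T5 translate by (-6, 6): (-3, 6) → (-9, 12)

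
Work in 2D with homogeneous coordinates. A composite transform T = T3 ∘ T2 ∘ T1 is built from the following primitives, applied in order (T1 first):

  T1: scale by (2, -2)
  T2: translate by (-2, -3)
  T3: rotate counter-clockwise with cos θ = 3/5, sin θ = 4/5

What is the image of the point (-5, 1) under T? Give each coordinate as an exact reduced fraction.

T(p) = (-16/5, -63/5)

T1 scale by (2, -2): (-5, 1) → (-10, -2)
T2 translate by (-2, -3): (-10, -2) → (-12, -5)
T3 rotate counter-clockwise with cos θ = 3/5, sin θ = 4/5: (-12, -5) → (-16/5, -63/5)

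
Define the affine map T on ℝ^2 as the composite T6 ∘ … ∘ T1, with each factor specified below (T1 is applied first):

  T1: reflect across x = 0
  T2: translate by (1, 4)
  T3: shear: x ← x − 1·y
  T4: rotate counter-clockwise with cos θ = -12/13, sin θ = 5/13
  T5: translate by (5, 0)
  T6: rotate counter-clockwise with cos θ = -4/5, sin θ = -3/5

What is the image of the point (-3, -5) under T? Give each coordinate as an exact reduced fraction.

T1 reflect across x = 0: (-3, -5) → (3, -5)
T2 translate by (1, 4): (3, -5) → (4, -1)
T3 shear: x ← x − 1·y: (4, -1) → (5, -1)
T4 rotate counter-clockwise with cos θ = -12/13, sin θ = 5/13: (5, -1) → (-55/13, 37/13)
T5 translate by (5, 0): (-55/13, 37/13) → (10/13, 37/13)
T6 rotate counter-clockwise with cos θ = -4/5, sin θ = -3/5: (10/13, 37/13) → (71/65, -178/65)

T(p) = (71/65, -178/65)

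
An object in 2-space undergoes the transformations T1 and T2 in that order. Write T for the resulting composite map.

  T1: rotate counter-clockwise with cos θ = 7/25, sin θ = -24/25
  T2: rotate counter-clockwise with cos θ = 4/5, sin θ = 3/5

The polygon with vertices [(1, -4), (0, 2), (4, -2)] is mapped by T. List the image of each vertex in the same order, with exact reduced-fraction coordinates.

image vertices: (-8/5, -19/5), (6/5, 8/5), (2, -4)

T1 rotate counter-clockwise with cos θ = 7/25, sin θ = -24/25: (1, -4) → (-89/25, -52/25); (0, 2) → (48/25, 14/25); (4, -2) → (-4/5, -22/5)
T2 rotate counter-clockwise with cos θ = 4/5, sin θ = 3/5: (-89/25, -52/25) → (-8/5, -19/5); (48/25, 14/25) → (6/5, 8/5); (-4/5, -22/5) → (2, -4)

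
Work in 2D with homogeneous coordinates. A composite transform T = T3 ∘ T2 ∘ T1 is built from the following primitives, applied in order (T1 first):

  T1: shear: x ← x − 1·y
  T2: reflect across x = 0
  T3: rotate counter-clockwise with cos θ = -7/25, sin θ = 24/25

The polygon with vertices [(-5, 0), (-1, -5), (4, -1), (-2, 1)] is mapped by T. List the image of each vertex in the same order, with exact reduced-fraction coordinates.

T1 shear: x ← x − 1·y: (-5, 0) → (-5, 0); (-1, -5) → (4, -5); (4, -1) → (5, -1); (-2, 1) → (-3, 1)
T2 reflect across x = 0: (-5, 0) → (5, 0); (4, -5) → (-4, -5); (5, -1) → (-5, -1); (-3, 1) → (3, 1)
T3 rotate counter-clockwise with cos θ = -7/25, sin θ = 24/25: (5, 0) → (-7/5, 24/5); (-4, -5) → (148/25, -61/25); (-5, -1) → (59/25, -113/25); (3, 1) → (-9/5, 13/5)

image vertices: (-7/5, 24/5), (148/25, -61/25), (59/25, -113/25), (-9/5, 13/5)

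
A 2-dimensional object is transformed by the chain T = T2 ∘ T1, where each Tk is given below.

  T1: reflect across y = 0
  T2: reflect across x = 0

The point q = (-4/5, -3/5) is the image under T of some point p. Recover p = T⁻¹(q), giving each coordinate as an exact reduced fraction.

p = (4/5, 3/5)

T1 = [1 0 0; 0 -1 0; 0 0 1]
T2·T1 = [-1 0 0; 0 -1 0; 0 0 1]
det M = 1; M⁻¹ = [-1 0 0; 0 -1 0; 0 0 1]
M⁻¹ · (-4/5, -3/5)ᵀ = (4/5, 3/5)ᵀ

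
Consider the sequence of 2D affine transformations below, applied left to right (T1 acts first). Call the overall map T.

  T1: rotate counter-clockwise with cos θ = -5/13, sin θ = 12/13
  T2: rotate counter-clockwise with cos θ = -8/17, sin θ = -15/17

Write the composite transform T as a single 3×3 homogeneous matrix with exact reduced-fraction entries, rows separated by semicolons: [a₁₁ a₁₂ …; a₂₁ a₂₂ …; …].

T1 = [-5/13 -12/13 0; 12/13 -5/13 0; 0 0 1]
T2·T1 = [220/221 21/221 0; -21/221 220/221 0; 0 0 1]

T = [220/221 21/221 0; -21/221 220/221 0; 0 0 1]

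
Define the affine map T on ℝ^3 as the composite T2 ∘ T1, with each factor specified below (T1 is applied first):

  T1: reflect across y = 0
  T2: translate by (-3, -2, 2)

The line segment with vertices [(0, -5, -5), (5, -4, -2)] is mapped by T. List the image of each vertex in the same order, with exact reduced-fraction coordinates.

image vertices: (-3, 3, -3), (2, 2, 0)

T1 reflect across y = 0: (0, -5, -5) → (0, 5, -5); (5, -4, -2) → (5, 4, -2)
T2 translate by (-3, -2, 2): (0, 5, -5) → (-3, 3, -3); (5, 4, -2) → (2, 2, 0)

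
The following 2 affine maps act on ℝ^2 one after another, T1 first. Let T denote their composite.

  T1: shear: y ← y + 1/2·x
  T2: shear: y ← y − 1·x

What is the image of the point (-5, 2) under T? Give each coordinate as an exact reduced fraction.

T(p) = (-5, 9/2)

T1 shear: y ← y + 1/2·x: (-5, 2) → (-5, -1/2)
T2 shear: y ← y − 1·x: (-5, -1/2) → (-5, 9/2)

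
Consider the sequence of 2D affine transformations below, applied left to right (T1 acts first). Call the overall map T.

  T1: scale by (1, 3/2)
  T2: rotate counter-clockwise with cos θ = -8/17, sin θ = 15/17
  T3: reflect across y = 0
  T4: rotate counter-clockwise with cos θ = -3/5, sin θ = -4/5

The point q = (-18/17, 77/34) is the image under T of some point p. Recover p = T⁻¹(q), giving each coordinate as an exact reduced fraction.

T1 = [1 0 0; 0 3/2 0; 0 0 1]
T2·T1 = [-8/17 -45/34 0; 15/17 -12/17 0; 0 0 1]
T3·…·T1 = [-8/17 -45/34 0; -15/17 12/17 0; 0 0 1]
T4·…·T1 = [-36/85 231/170 0; 77/85 54/85 0; 0 0 1]
det M = -3/2; M⁻¹ = [-36/85 77/85 0; 154/255 24/85 0; 0 0 1]
M⁻¹ · (-18/17, 77/34)ᵀ = (5/2, 0)ᵀ

p = (5/2, 0)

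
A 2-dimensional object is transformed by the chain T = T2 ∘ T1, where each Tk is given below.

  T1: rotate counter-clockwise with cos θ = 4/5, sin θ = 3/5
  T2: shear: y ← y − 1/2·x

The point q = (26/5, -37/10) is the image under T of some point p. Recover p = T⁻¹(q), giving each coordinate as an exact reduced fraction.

T1 = [4/5 -3/5 0; 3/5 4/5 0; 0 0 1]
T2·T1 = [4/5 -3/5 0; 1/5 11/10 0; 0 0 1]
det M = 1; M⁻¹ = [11/10 3/5 0; -1/5 4/5 0; 0 0 1]
M⁻¹ · (26/5, -37/10)ᵀ = (7/2, -4)ᵀ

p = (7/2, -4)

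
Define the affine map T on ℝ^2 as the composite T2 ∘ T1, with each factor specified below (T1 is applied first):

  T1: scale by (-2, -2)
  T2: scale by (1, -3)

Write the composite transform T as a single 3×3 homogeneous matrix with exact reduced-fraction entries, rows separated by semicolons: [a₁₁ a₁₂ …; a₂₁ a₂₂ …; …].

T1 = [-2 0 0; 0 -2 0; 0 0 1]
T2·T1 = [-2 0 0; 0 6 0; 0 0 1]

T = [-2 0 0; 0 6 0; 0 0 1]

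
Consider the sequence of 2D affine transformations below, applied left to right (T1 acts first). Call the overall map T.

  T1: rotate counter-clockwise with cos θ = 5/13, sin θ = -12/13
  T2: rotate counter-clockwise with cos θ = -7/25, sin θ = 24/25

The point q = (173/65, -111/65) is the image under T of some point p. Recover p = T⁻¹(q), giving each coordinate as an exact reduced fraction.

T1 = [5/13 12/13 0; -12/13 5/13 0; 0 0 1]
T2·T1 = [253/325 -204/325 0; 204/325 253/325 0; 0 0 1]
det M = 1; M⁻¹ = [253/325 204/325 0; -204/325 253/325 0; 0 0 1]
M⁻¹ · (173/65, -111/65)ᵀ = (1, -3)ᵀ

p = (1, -3)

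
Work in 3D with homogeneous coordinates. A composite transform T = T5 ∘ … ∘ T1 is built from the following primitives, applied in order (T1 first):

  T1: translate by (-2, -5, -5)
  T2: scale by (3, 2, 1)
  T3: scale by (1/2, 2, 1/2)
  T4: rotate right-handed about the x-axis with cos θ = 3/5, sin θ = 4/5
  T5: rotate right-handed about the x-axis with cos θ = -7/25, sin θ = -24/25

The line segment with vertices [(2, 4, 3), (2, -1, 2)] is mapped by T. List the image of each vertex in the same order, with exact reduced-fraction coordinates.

T1 translate by (-2, -5, -5): (2, 4, 3) → (0, -1, -2); (2, -1, 2) → (0, -6, -3)
T2 scale by (3, 2, 1): (0, -1, -2) → (0, -2, -2); (0, -6, -3) → (0, -12, -3)
T3 scale by (1/2, 2, 1/2): (0, -2, -2) → (0, -4, -1); (0, -12, -3) → (0, -24, -3/2)
T4 rotate right-handed about the x-axis with cos θ = 3/5, sin θ = 4/5: (0, -4, -1) → (0, -8/5, -19/5); (0, -24, -3/2) → (0, -66/5, -201/10)
T5 rotate right-handed about the x-axis with cos θ = -7/25, sin θ = -24/25: (0, -8/5, -19/5) → (0, -16/5, 13/5); (0, -66/5, -201/10) → (0, -78/5, 183/10)

image vertices: (0, -16/5, 13/5), (0, -78/5, 183/10)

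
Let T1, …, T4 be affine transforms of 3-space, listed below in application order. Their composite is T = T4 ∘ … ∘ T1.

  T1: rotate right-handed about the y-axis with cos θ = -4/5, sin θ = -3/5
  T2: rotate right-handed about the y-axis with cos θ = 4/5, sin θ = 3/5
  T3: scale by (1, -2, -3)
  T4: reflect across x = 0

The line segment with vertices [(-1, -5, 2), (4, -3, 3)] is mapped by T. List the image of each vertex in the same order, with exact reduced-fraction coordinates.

T1 rotate right-handed about the y-axis with cos θ = -4/5, sin θ = -3/5: (-1, -5, 2) → (-2/5, -5, -11/5); (4, -3, 3) → (-5, -3, 0)
T2 rotate right-handed about the y-axis with cos θ = 4/5, sin θ = 3/5: (-2/5, -5, -11/5) → (-41/25, -5, -38/25); (-5, -3, 0) → (-4, -3, 3)
T3 scale by (1, -2, -3): (-41/25, -5, -38/25) → (-41/25, 10, 114/25); (-4, -3, 3) → (-4, 6, -9)
T4 reflect across x = 0: (-41/25, 10, 114/25) → (41/25, 10, 114/25); (-4, 6, -9) → (4, 6, -9)

image vertices: (41/25, 10, 114/25), (4, 6, -9)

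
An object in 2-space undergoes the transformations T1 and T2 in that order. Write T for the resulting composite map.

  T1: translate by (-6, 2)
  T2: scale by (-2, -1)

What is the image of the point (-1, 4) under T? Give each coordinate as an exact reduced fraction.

T1 translate by (-6, 2): (-1, 4) → (-7, 6)
T2 scale by (-2, -1): (-7, 6) → (14, -6)

T(p) = (14, -6)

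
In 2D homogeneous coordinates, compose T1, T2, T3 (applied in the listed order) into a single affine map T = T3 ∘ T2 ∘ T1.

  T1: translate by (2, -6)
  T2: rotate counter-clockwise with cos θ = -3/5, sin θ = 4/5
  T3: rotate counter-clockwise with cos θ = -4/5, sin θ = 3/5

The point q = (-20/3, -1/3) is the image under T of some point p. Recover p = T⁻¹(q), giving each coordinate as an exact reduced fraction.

p = (-5/3, -2/3)

T1 = [1 0 2; 0 1 -6; 0 0 1]
T2·T1 = [-3/5 -4/5 18/5; 4/5 -3/5 26/5; 0 0 1]
T3·…·T1 = [0 1 -6; -1 0 -2; 0 0 1]
det M = 1; M⁻¹ = [0 -1 -2; 1 0 6; 0 0 1]
M⁻¹ · (-20/3, -1/3)ᵀ = (-5/3, -2/3)ᵀ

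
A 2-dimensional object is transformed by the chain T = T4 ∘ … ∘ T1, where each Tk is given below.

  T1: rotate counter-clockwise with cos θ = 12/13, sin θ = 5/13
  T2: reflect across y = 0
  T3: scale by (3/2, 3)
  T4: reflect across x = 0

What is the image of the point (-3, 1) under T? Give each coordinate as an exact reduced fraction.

T1 rotate counter-clockwise with cos θ = 12/13, sin θ = 5/13: (-3, 1) → (-41/13, -3/13)
T2 reflect across y = 0: (-41/13, -3/13) → (-41/13, 3/13)
T3 scale by (3/2, 3): (-41/13, 3/13) → (-123/26, 9/13)
T4 reflect across x = 0: (-123/26, 9/13) → (123/26, 9/13)

T(p) = (123/26, 9/13)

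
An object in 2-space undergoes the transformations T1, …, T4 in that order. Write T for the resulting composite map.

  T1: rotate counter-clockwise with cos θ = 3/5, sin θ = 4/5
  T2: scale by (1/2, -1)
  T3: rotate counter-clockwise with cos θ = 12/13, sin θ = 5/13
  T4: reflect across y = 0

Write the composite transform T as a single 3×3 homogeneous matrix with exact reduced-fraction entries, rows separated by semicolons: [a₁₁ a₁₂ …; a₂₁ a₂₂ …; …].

T1 = [3/5 -4/5 0; 4/5 3/5 0; 0 0 1]
T2·T1 = [3/10 -2/5 0; -4/5 -3/5 0; 0 0 1]
T3·…·T1 = [38/65 -9/65 0; -81/130 -46/65 0; 0 0 1]
T4·…·T1 = [38/65 -9/65 0; 81/130 46/65 0; 0 0 1]

T = [38/65 -9/65 0; 81/130 46/65 0; 0 0 1]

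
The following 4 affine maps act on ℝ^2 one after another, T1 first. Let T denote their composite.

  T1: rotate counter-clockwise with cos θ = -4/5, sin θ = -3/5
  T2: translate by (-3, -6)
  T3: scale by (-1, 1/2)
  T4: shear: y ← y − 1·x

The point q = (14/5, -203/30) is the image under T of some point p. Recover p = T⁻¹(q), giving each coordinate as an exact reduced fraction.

T1 = [-4/5 3/5 0; -3/5 -4/5 0; 0 0 1]
T2·T1 = [-4/5 3/5 -3; -3/5 -4/5 -6; 0 0 1]
T3·…·T1 = [4/5 -3/5 3; -3/10 -2/5 -3; 0 0 1]
T4·…·T1 = [4/5 -3/5 3; -11/10 1/5 -6; 0 0 1]
det M = -1/2; M⁻¹ = [-2/5 -6/5 -6; -11/5 -8/5 -3; 0 0 1]
M⁻¹ · (14/5, -203/30)ᵀ = (1, 5/3)ᵀ

p = (1, 5/3)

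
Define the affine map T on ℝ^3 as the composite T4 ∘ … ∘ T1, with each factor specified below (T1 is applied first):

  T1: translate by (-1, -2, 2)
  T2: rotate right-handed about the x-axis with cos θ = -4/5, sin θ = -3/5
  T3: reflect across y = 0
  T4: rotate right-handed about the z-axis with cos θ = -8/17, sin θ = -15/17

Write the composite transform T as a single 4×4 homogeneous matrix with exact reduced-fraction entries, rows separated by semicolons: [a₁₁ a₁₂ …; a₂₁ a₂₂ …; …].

T1 = [1 0 0 -1; 0 1 0 -2; 0 0 1 2; 0 0 0 1]
T2·T1 = [1 0 0 -1; 0 -4/5 3/5 14/5; 0 -3/5 -4/5 -2/5; 0 0 0 1]
T3·…·T1 = [1 0 0 -1; 0 4/5 -3/5 -14/5; 0 -3/5 -4/5 -2/5; 0 0 0 1]
T4·…·T1 = [-8/17 12/17 -9/17 -2; -15/17 -32/85 24/85 11/5; 0 -3/5 -4/5 -2/5; 0 0 0 1]

T = [-8/17 12/17 -9/17 -2; -15/17 -32/85 24/85 11/5; 0 -3/5 -4/5 -2/5; 0 0 0 1]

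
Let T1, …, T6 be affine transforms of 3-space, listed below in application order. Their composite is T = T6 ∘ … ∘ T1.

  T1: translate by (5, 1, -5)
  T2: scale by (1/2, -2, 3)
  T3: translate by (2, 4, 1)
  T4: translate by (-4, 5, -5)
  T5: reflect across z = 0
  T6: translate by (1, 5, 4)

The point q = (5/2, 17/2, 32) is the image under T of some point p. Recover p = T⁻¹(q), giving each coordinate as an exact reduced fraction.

p = (2, 7/4, -3)

T1 = [1 0 0 5; 0 1 0 1; 0 0 1 -5; 0 0 0 1]
T2·T1 = [1/2 0 0 5/2; 0 -2 0 -2; 0 0 3 -15; 0 0 0 1]
T3·…·T1 = [1/2 0 0 9/2; 0 -2 0 2; 0 0 3 -14; 0 0 0 1]
T4·…·T1 = [1/2 0 0 1/2; 0 -2 0 7; 0 0 3 -19; 0 0 0 1]
T5·…·T1 = [1/2 0 0 1/2; 0 -2 0 7; 0 0 -3 19; 0 0 0 1]
T6·…·T1 = [1/2 0 0 3/2; 0 -2 0 12; 0 0 -3 23; 0 0 0 1]
det M = 3; M⁻¹ = [2 0 0 -3; 0 -1/2 0 6; 0 0 -1/3 23/3; 0 0 0 1]
M⁻¹ · (5/2, 17/2, 32)ᵀ = (2, 7/4, -3)ᵀ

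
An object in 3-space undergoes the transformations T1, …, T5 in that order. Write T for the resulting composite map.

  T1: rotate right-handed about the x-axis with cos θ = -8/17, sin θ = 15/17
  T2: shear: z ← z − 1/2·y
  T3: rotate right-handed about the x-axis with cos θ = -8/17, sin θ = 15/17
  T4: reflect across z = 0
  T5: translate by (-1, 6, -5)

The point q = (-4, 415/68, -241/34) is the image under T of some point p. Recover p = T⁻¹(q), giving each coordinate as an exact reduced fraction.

T1 = [1 0 0 0; 0 -8/17 -15/17 0; 0 15/17 -8/17 0; 0 0 0 1]
T2·T1 = [1 0 0 0; 0 -8/17 -15/17 0; 0 19/17 -1/34 0; 0 0 0 1]
T3·…·T1 = [1 0 0 0; 0 -13/17 15/34 0; 0 -16/17 -13/17 0; 0 0 0 1]
T4·…·T1 = [1 0 0 0; 0 -13/17 15/34 0; 0 16/17 13/17 0; 0 0 0 1]
T5·…·T1 = [1 0 0 -1; 0 -13/17 15/34 6; 0 16/17 13/17 -5; 0 0 0 1]
det M = -1; M⁻¹ = [1 0 0 1; 0 -13/17 15/34 231/34; 0 16/17 13/17 -31/17; 0 0 0 1]
M⁻¹ · (-4, 415/68, -241/34)ᵀ = (-3, -1, -3/2)ᵀ

p = (-3, -1, -3/2)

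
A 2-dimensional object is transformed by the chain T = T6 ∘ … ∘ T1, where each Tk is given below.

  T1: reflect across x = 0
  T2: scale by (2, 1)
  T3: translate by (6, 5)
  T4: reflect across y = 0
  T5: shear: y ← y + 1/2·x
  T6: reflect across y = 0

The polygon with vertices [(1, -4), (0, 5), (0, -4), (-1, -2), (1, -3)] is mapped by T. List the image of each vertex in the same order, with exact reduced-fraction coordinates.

T1 reflect across x = 0: (1, -4) → (-1, -4); (0, 5) → (0, 5); (0, -4) → (0, -4); (-1, -2) → (1, -2); (1, -3) → (-1, -3)
T2 scale by (2, 1): (-1, -4) → (-2, -4); (0, 5) → (0, 5); (0, -4) → (0, -4); (1, -2) → (2, -2); (-1, -3) → (-2, -3)
T3 translate by (6, 5): (-2, -4) → (4, 1); (0, 5) → (6, 10); (0, -4) → (6, 1); (2, -2) → (8, 3); (-2, -3) → (4, 2)
T4 reflect across y = 0: (4, 1) → (4, -1); (6, 10) → (6, -10); (6, 1) → (6, -1); (8, 3) → (8, -3); (4, 2) → (4, -2)
T5 shear: y ← y + 1/2·x: (4, -1) → (4, 1); (6, -10) → (6, -7); (6, -1) → (6, 2); (8, -3) → (8, 1); (4, -2) → (4, 0)
T6 reflect across y = 0: (4, 1) → (4, -1); (6, -7) → (6, 7); (6, 2) → (6, -2); (8, 1) → (8, -1); (4, 0) → (4, 0)

image vertices: (4, -1), (6, 7), (6, -2), (8, -1), (4, 0)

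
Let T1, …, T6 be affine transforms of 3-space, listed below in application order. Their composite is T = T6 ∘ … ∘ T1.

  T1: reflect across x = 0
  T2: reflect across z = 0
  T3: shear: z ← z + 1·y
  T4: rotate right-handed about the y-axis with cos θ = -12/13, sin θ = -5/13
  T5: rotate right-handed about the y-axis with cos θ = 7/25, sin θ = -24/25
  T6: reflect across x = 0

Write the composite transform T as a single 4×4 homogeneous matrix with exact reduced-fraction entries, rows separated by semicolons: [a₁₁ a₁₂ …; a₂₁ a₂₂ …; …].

T1 = [-1 0 0 0; 0 1 0 0; 0 0 1 0; 0 0 0 1]
T2·T1 = [-1 0 0 0; 0 1 0 0; 0 0 -1 0; 0 0 0 1]
T3·…·T1 = [-1 0 0 0; 0 1 0 0; 0 1 -1 0; 0 0 0 1]
T4·…·T1 = [12/13 -5/13 5/13 0; 0 1 0 0; -5/13 -12/13 12/13 0; 0 0 0 1]
T5·…·T1 = [204/325 253/325 -253/325 0; 0 1 0 0; 253/325 -204/325 204/325 0; 0 0 0 1]
T6·…·T1 = [-204/325 -253/325 253/325 0; 0 1 0 0; 253/325 -204/325 204/325 0; 0 0 0 1]

T = [-204/325 -253/325 253/325 0; 0 1 0 0; 253/325 -204/325 204/325 0; 0 0 0 1]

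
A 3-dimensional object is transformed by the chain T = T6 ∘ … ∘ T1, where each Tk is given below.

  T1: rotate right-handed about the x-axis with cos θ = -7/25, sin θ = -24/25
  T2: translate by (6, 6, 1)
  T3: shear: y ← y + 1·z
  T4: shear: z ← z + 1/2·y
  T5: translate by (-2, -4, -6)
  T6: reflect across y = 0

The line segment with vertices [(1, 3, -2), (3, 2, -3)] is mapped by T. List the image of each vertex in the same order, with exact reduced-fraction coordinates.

T1 rotate right-handed about the x-axis with cos θ = -7/25, sin θ = -24/25: (1, 3, -2) → (1, -69/25, -58/25); (3, 2, -3) → (3, -86/25, -27/25)
T2 translate by (6, 6, 1): (1, -69/25, -58/25) → (7, 81/25, -33/25); (3, -86/25, -27/25) → (9, 64/25, -2/25)
T3 shear: y ← y + 1·z: (7, 81/25, -33/25) → (7, 48/25, -33/25); (9, 64/25, -2/25) → (9, 62/25, -2/25)
T4 shear: z ← z + 1/2·y: (7, 48/25, -33/25) → (7, 48/25, -9/25); (9, 62/25, -2/25) → (9, 62/25, 29/25)
T5 translate by (-2, -4, -6): (7, 48/25, -9/25) → (5, -52/25, -159/25); (9, 62/25, 29/25) → (7, -38/25, -121/25)
T6 reflect across y = 0: (5, -52/25, -159/25) → (5, 52/25, -159/25); (7, -38/25, -121/25) → (7, 38/25, -121/25)

image vertices: (5, 52/25, -159/25), (7, 38/25, -121/25)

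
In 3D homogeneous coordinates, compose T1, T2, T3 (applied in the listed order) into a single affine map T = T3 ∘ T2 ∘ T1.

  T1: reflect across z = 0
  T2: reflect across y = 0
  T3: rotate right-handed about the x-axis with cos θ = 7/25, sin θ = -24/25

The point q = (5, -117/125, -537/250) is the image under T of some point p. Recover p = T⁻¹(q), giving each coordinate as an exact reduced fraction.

p = (5, -9/5, 3/2)

T1 = [1 0 0 0; 0 1 0 0; 0 0 -1 0; 0 0 0 1]
T2·T1 = [1 0 0 0; 0 -1 0 0; 0 0 -1 0; 0 0 0 1]
T3·…·T1 = [1 0 0 0; 0 -7/25 -24/25 0; 0 24/25 -7/25 0; 0 0 0 1]
det M = 1; M⁻¹ = [1 0 0 0; 0 -7/25 24/25 0; 0 -24/25 -7/25 0; 0 0 0 1]
M⁻¹ · (5, -117/125, -537/250)ᵀ = (5, -9/5, 3/2)ᵀ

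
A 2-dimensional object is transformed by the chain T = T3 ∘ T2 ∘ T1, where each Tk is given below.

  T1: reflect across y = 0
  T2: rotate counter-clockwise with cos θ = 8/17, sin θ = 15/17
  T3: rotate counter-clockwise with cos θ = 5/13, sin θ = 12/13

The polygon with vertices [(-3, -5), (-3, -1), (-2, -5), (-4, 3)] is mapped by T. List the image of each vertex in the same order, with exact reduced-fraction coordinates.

T1 reflect across y = 0: (-3, -5) → (-3, 5); (-3, -1) → (-3, 1); (-2, -5) → (-2, 5); (-4, 3) → (-4, -3)
T2 rotate counter-clockwise with cos θ = 8/17, sin θ = 15/17: (-3, 5) → (-99/17, -5/17); (-3, 1) → (-39/17, -37/17); (-2, 5) → (-91/17, 10/17); (-4, -3) → (13/17, -84/17)
T3 rotate counter-clockwise with cos θ = 5/13, sin θ = 12/13: (-99/17, -5/17) → (-435/221, -1213/221); (-39/17, -37/17) → (249/221, -653/221); (-91/17, 10/17) → (-575/221, -1042/221); (13/17, -84/17) → (1073/221, -264/221)

image vertices: (-435/221, -1213/221), (249/221, -653/221), (-575/221, -1042/221), (1073/221, -264/221)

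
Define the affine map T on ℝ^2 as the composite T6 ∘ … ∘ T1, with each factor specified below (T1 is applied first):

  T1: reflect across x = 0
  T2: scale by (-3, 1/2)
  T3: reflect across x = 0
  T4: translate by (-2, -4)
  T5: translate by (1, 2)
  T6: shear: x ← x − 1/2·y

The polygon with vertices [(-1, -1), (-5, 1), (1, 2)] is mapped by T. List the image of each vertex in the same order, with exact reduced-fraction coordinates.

image vertices: (13/4, -5/2), (59/4, -3/2), (-7/2, -1)

T1 reflect across x = 0: (-1, -1) → (1, -1); (-5, 1) → (5, 1); (1, 2) → (-1, 2)
T2 scale by (-3, 1/2): (1, -1) → (-3, -1/2); (5, 1) → (-15, 1/2); (-1, 2) → (3, 1)
T3 reflect across x = 0: (-3, -1/2) → (3, -1/2); (-15, 1/2) → (15, 1/2); (3, 1) → (-3, 1)
T4 translate by (-2, -4): (3, -1/2) → (1, -9/2); (15, 1/2) → (13, -7/2); (-3, 1) → (-5, -3)
T5 translate by (1, 2): (1, -9/2) → (2, -5/2); (13, -7/2) → (14, -3/2); (-5, -3) → (-4, -1)
T6 shear: x ← x − 1/2·y: (2, -5/2) → (13/4, -5/2); (14, -3/2) → (59/4, -3/2); (-4, -1) → (-7/2, -1)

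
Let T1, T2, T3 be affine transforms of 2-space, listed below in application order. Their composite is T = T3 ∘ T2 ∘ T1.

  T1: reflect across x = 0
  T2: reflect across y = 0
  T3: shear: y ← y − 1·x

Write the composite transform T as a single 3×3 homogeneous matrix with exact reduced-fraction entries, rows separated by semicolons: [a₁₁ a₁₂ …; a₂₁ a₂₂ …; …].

T = [-1 0 0; 1 -1 0; 0 0 1]

T1 = [-1 0 0; 0 1 0; 0 0 1]
T2·T1 = [-1 0 0; 0 -1 0; 0 0 1]
T3·…·T1 = [-1 0 0; 1 -1 0; 0 0 1]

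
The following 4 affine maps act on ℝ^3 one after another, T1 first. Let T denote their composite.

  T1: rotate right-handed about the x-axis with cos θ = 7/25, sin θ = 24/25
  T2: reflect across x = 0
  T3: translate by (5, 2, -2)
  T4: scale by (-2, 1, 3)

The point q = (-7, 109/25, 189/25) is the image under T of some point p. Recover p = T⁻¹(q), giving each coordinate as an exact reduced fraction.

p = (3/2, 5, -1)

T1 = [1 0 0 0; 0 7/25 -24/25 0; 0 24/25 7/25 0; 0 0 0 1]
T2·T1 = [-1 0 0 0; 0 7/25 -24/25 0; 0 24/25 7/25 0; 0 0 0 1]
T3·…·T1 = [-1 0 0 5; 0 7/25 -24/25 2; 0 24/25 7/25 -2; 0 0 0 1]
T4·…·T1 = [2 0 0 -10; 0 7/25 -24/25 2; 0 72/25 21/25 -6; 0 0 0 1]
det M = 6; M⁻¹ = [1/2 0 0 5; 0 7/25 8/25 34/25; 0 -24/25 7/75 62/25; 0 0 0 1]
M⁻¹ · (-7, 109/25, 189/25)ᵀ = (3/2, 5, -1)ᵀ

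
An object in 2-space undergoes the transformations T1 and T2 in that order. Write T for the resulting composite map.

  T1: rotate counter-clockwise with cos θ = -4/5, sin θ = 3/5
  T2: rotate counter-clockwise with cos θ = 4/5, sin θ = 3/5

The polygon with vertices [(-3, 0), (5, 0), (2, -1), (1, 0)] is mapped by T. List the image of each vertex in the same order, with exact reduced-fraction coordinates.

T1 rotate counter-clockwise with cos θ = -4/5, sin θ = 3/5: (-3, 0) → (12/5, -9/5); (5, 0) → (-4, 3); (2, -1) → (-1, 2); (1, 0) → (-4/5, 3/5)
T2 rotate counter-clockwise with cos θ = 4/5, sin θ = 3/5: (12/5, -9/5) → (3, 0); (-4, 3) → (-5, 0); (-1, 2) → (-2, 1); (-4/5, 3/5) → (-1, 0)

image vertices: (3, 0), (-5, 0), (-2, 1), (-1, 0)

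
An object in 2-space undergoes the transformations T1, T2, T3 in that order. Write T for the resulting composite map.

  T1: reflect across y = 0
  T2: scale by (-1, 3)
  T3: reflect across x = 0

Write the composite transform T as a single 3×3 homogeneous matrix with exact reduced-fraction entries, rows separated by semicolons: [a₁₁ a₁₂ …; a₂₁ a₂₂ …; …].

T1 = [1 0 0; 0 -1 0; 0 0 1]
T2·T1 = [-1 0 0; 0 -3 0; 0 0 1]
T3·…·T1 = [1 0 0; 0 -3 0; 0 0 1]

T = [1 0 0; 0 -3 0; 0 0 1]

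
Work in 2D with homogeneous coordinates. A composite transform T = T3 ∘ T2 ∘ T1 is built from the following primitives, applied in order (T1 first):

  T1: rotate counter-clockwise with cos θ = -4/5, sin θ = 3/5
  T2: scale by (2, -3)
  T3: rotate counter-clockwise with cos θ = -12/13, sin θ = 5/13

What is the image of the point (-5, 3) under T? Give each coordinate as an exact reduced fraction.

T1 rotate counter-clockwise with cos θ = -4/5, sin θ = 3/5: (-5, 3) → (11/5, -27/5)
T2 scale by (2, -3): (11/5, -27/5) → (22/5, 81/5)
T3 rotate counter-clockwise with cos θ = -12/13, sin θ = 5/13: (22/5, 81/5) → (-669/65, -862/65)

T(p) = (-669/65, -862/65)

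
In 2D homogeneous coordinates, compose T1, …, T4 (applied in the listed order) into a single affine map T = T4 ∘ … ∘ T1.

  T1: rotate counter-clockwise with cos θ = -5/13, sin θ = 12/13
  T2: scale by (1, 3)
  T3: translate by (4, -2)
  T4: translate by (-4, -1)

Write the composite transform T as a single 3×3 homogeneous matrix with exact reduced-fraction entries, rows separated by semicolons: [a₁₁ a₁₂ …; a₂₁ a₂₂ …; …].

T = [-5/13 -12/13 0; 36/13 -15/13 -3; 0 0 1]

T1 = [-5/13 -12/13 0; 12/13 -5/13 0; 0 0 1]
T2·T1 = [-5/13 -12/13 0; 36/13 -15/13 0; 0 0 1]
T3·…·T1 = [-5/13 -12/13 4; 36/13 -15/13 -2; 0 0 1]
T4·…·T1 = [-5/13 -12/13 0; 36/13 -15/13 -3; 0 0 1]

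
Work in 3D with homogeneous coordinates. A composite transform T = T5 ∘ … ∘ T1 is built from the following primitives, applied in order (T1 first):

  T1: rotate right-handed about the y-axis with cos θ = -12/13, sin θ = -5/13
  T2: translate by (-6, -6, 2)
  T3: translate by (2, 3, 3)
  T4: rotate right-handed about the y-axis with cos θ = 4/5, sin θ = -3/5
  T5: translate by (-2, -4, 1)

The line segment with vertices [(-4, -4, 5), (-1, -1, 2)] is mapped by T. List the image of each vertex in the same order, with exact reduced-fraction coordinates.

image vertices: (-201/65, -11, -82/65), (-438/65, -8, 59/65)

T1 rotate right-handed about the y-axis with cos θ = -12/13, sin θ = -5/13: (-4, -4, 5) → (23/13, -4, -80/13); (-1, -1, 2) → (2/13, -1, -29/13)
T2 translate by (-6, -6, 2): (23/13, -4, -80/13) → (-55/13, -10, -54/13); (2/13, -1, -29/13) → (-76/13, -7, -3/13)
T3 translate by (2, 3, 3): (-55/13, -10, -54/13) → (-29/13, -7, -15/13); (-76/13, -7, -3/13) → (-50/13, -4, 36/13)
T4 rotate right-handed about the y-axis with cos θ = 4/5, sin θ = -3/5: (-29/13, -7, -15/13) → (-71/65, -7, -147/65); (-50/13, -4, 36/13) → (-308/65, -4, -6/65)
T5 translate by (-2, -4, 1): (-71/65, -7, -147/65) → (-201/65, -11, -82/65); (-308/65, -4, -6/65) → (-438/65, -8, 59/65)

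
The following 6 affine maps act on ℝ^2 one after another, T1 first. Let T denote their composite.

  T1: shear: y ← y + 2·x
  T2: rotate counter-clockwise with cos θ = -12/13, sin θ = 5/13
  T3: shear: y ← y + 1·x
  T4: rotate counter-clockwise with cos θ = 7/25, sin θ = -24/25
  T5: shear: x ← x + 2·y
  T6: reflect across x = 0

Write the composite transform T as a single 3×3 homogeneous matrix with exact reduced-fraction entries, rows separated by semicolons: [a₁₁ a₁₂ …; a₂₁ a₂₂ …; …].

T1 = [1 0 0; 2 1 0; 0 0 1]
T2·T1 = [-22/13 -5/13 0; -19/13 -12/13 0; 0 0 1]
T3·…·T1 = [-22/13 -5/13 0; -41/13 -17/13 0; 0 0 1]
T4·…·T1 = [-1138/325 -443/325 0; 241/325 1/325 0; 0 0 1]
T5·…·T1 = [-656/325 -441/325 0; 241/325 1/325 0; 0 0 1]
T6·…·T1 = [656/325 441/325 0; 241/325 1/325 0; 0 0 1]

T = [656/325 441/325 0; 241/325 1/325 0; 0 0 1]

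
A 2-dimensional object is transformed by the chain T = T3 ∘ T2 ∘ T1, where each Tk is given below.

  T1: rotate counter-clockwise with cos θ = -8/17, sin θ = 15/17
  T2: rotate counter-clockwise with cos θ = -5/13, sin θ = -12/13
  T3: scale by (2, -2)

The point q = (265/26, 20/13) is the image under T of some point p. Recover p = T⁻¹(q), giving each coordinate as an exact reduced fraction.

p = (5, -5/4)

T1 = [-8/17 -15/17 0; 15/17 -8/17 0; 0 0 1]
T2·T1 = [220/221 -21/221 0; 21/221 220/221 0; 0 0 1]
T3·…·T1 = [440/221 -42/221 0; -42/221 -440/221 0; 0 0 1]
det M = -4; M⁻¹ = [110/221 -21/442 0; -21/442 -110/221 0; 0 0 1]
M⁻¹ · (265/26, 20/13)ᵀ = (5, -5/4)ᵀ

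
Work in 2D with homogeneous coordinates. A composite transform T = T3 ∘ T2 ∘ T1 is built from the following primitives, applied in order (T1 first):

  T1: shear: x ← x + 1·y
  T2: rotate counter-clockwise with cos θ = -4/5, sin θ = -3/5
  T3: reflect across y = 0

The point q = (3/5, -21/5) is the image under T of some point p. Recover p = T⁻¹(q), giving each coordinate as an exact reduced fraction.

p = (0, -3)

T1 = [1 1 0; 0 1 0; 0 0 1]
T2·T1 = [-4/5 -1/5 0; -3/5 -7/5 0; 0 0 1]
T3·…·T1 = [-4/5 -1/5 0; 3/5 7/5 0; 0 0 1]
det M = -1; M⁻¹ = [-7/5 -1/5 0; 3/5 4/5 0; 0 0 1]
M⁻¹ · (3/5, -21/5)ᵀ = (0, -3)ᵀ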